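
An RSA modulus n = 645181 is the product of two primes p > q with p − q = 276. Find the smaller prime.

677

Since p = q + 276, we have 645181 = q(q + 276), so q² + 276q − 645181 = 0.
Discriminant: 276² + 4·645181 = 76176 + 2580724 = 2656900; √2656900 = 1630.
q = (−276 + 1630)/2 = 677, and p = q + 276 = 953.
Check: 677 · 953 = 645181.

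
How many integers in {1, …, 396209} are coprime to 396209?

Factor: 396209 = 11 · 181 · 199.
φ(396209) = (11−1) · (181−1) · (199−1) = 10 · 180 · 198 = 356400.

356400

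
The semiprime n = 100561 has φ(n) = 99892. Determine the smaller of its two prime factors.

227

φ(n) = (p−1)(q−1) = n − (p+q) + 1, so p + q = 100561 − 99892 + 1 = 670.
p and q are the roots of t² − 670t + 100561 = 0.
Discriminant: 670² − 4·100561 = 448900 − 402244 = 46656; √46656 = 216.
q = (670 − 216)/2 = 227, p = (670 + 216)/2 = 443.
Check: 227 · 443 = 100561.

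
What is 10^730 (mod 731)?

10^1 ≡ 10 (mod 731)
10^2 ≡ 10^2 = 100 ≡ 100 (mod 731)
10^4 ≡ 100^2 = 10000 ≡ 497 (mod 731)
10^8 ≡ 497^2 = 247009 ≡ 662 (mod 731)
10^16 ≡ 662^2 = 438244 ≡ 375 (mod 731)
10^32 ≡ 375^2 = 140625 ≡ 273 (mod 731)
10^64 ≡ 273^2 = 74529 ≡ 698 (mod 731)
10^128 ≡ 698^2 = 487204 ≡ 358 (mod 731)
10^256 ≡ 358^2 = 128164 ≡ 239 (mod 731)
10^512 ≡ 239^2 = 57121 ≡ 103 (mod 731)
730 = 512 + 128 + 64 + 16 + 8 + 2 in binary powers of 2.
So 10^730 ≡ 103 · 358 · 698 · 375 · 662 · 100 ≡ 461 (mod 731).
Since 461 ≠ 1, base 10 is a Fermat witness: 731 is composite.

461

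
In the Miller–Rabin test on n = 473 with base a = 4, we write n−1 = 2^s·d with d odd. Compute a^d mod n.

473 − 1 = 472 = 2^3 · 59, so d = 59.
4^1 ≡ 4 (mod 473)
4^2 ≡ 4^2 = 16 ≡ 16 (mod 473)
4^4 ≡ 16^2 = 256 ≡ 256 (mod 473)
4^8 ≡ 256^2 = 65536 ≡ 262 (mod 473)
4^16 ≡ 262^2 = 68644 ≡ 59 (mod 473)
4^32 ≡ 59^2 = 3481 ≡ 170 (mod 473)
59 = 32 + 16 + 8 + 2 + 1 in binary powers of 2.
So 4^59 ≡ 170 · 59 · 262 · 16 · 4 ≡ 322 (mod 473).
Squaring chain: 322 → 97 → 422; never reaches −1, so base 4 is a Miller–Rabin witness that 473 is composite.

322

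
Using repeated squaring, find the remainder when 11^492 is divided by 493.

285

11^1 ≡ 11 (mod 493)
11^2 ≡ 11^2 = 121 ≡ 121 (mod 493)
11^4 ≡ 121^2 = 14641 ≡ 344 (mod 493)
11^8 ≡ 344^2 = 118336 ≡ 16 (mod 493)
11^16 ≡ 16^2 = 256 ≡ 256 (mod 493)
11^32 ≡ 256^2 = 65536 ≡ 460 (mod 493)
11^64 ≡ 460^2 = 211600 ≡ 103 (mod 493)
11^128 ≡ 103^2 = 10609 ≡ 256 (mod 493)
11^256 ≡ 256^2 = 65536 ≡ 460 (mod 493)
492 = 256 + 128 + 64 + 32 + 8 + 4 in binary powers of 2.
So 11^492 ≡ 460 · 256 · 103 · 460 · 16 · 344 ≡ 285 (mod 493).
Since 285 ≠ 1, base 11 is a Fermat witness: 493 is composite.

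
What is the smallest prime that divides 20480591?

89

20480591 is odd.
Digit sum 29, not divisible by 3.
Ends in 1: not divisible by 5.
7: 20480591 = 7·2925798 + 5
11: 20480591 = 11·1861871 + 10
13: 20480591 = 13·1575430 + 1
17: 20480591 = 17·1204740 + 11
19: 20480591 = 19·1077925 + 16
23: 20480591 = 23·890460 + 11
29: 20480591 = 29·706227 + 8
31: 20480591 = 31·660664 + 7
37: 20480591 = 37·553529 + 18
41: 20480591 = 41·499526 + 25
43: 20480591 = 43·476292 + 35
47: 20480591 = 47·435757 + 12
53: 20480591 = 53·386426 + 13
59: 20480591 = 59·347128 + 39
61: 20480591 = 61·335747 + 24
67: 20480591 = 67·305680 + 31
71: 20480591 = 71·288459 + 2
73: 20480591 = 73·280556 + 3
79: 20480591 = 79·259247 + 78
83: 20480591 = 83·246754 + 9
89: 20480591 = 89·230119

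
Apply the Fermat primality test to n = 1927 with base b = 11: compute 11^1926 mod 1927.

11^1 ≡ 11 (mod 1927)
11^2 ≡ 11^2 = 121 ≡ 121 (mod 1927)
11^4 ≡ 121^2 = 14641 ≡ 1152 (mod 1927)
11^8 ≡ 1152^2 = 1327104 ≡ 1328 (mod 1927)
11^16 ≡ 1328^2 = 1763584 ≡ 379 (mod 1927)
11^32 ≡ 379^2 = 143641 ≡ 1043 (mod 1927)
11^64 ≡ 1043^2 = 1087849 ≡ 1021 (mod 1927)
11^128 ≡ 1021^2 = 1042441 ≡ 1861 (mod 1927)
11^256 ≡ 1861^2 = 3463321 ≡ 502 (mod 1927)
11^512 ≡ 502^2 = 252004 ≡ 1494 (mod 1927)
11^1024 ≡ 1494^2 = 2232036 ≡ 570 (mod 1927)
1926 = 1024 + 512 + 256 + 128 + 4 + 2 in binary powers of 2.
So 11^1926 ≡ 570 · 1494 · 502 · 1861 · 1152 · 121 ≡ 484 (mod 1927).
Since 484 ≠ 1, base 11 is a Fermat witness: 1927 is composite.

484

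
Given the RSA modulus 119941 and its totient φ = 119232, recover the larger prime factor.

433

φ(n) = (p−1)(q−1) = n − (p+q) + 1, so p + q = 119941 − 119232 + 1 = 710.
p and q are the roots of t² − 710t + 119941 = 0.
Discriminant: 710² − 4·119941 = 504100 − 479764 = 24336; √24336 = 156.
q = (710 − 156)/2 = 277, p = (710 + 156)/2 = 433.
Check: 277 · 433 = 119941.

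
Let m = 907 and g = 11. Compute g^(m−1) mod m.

1

11^1 ≡ 11 (mod 907)
11^2 ≡ 11^2 = 121 ≡ 121 (mod 907)
11^4 ≡ 121^2 = 14641 ≡ 129 (mod 907)
11^8 ≡ 129^2 = 16641 ≡ 315 (mod 907)
11^16 ≡ 315^2 = 99225 ≡ 362 (mod 907)
11^32 ≡ 362^2 = 131044 ≡ 436 (mod 907)
11^64 ≡ 436^2 = 190096 ≡ 533 (mod 907)
11^128 ≡ 533^2 = 284089 ≡ 198 (mod 907)
11^256 ≡ 198^2 = 39204 ≡ 203 (mod 907)
11^512 ≡ 203^2 = 41209 ≡ 394 (mod 907)
906 = 512 + 256 + 128 + 8 + 2 in binary powers of 2.
So 11^906 ≡ 394 · 203 · 198 · 315 · 121 ≡ 1 (mod 907).
Since the result is 1, base 11 gives no evidence that 907 is composite.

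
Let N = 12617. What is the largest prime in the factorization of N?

12617 = 11 · 1147
1147 = 31 · 37
37 is prime.
So 12617 = 11 · 31 · 37; the largest prime factor is 37.

37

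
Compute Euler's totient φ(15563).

Factor: 15563 = 79 · 197.
φ(15563) = (79−1) · (197−1) = 78 · 196 = 15288.

15288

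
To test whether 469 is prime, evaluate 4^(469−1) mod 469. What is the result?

344

4^1 ≡ 4 (mod 469)
4^2 ≡ 4^2 = 16 ≡ 16 (mod 469)
4^4 ≡ 16^2 = 256 ≡ 256 (mod 469)
4^8 ≡ 256^2 = 65536 ≡ 345 (mod 469)
4^16 ≡ 345^2 = 119025 ≡ 368 (mod 469)
4^32 ≡ 368^2 = 135424 ≡ 352 (mod 469)
4^64 ≡ 352^2 = 123904 ≡ 88 (mod 469)
4^128 ≡ 88^2 = 7744 ≡ 240 (mod 469)
4^256 ≡ 240^2 = 57600 ≡ 382 (mod 469)
468 = 256 + 128 + 64 + 16 + 4 in binary powers of 2.
So 4^468 ≡ 382 · 240 · 88 · 368 · 256 ≡ 344 (mod 469).
Since 344 ≠ 1, base 4 is a Fermat witness: 469 is composite.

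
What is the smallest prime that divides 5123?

47

5123 is odd.
Digit sum 11, not divisible by 3.
Ends in 3: not divisible by 5.
7: 5123 = 7·731 + 6
11: 5123 = 11·465 + 8
13: 5123 = 13·394 + 1
17: 5123 = 17·301 + 6
19: 5123 = 19·269 + 12
23: 5123 = 23·222 + 17
29: 5123 = 29·176 + 19
31: 5123 = 31·165 + 8
37: 5123 = 37·138 + 17
41: 5123 = 41·124 + 39
43: 5123 = 43·119 + 6
47: 5123 = 47·109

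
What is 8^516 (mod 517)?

8^1 ≡ 8 (mod 517)
8^2 ≡ 8^2 = 64 ≡ 64 (mod 517)
8^4 ≡ 64^2 = 4096 ≡ 477 (mod 517)
8^8 ≡ 477^2 = 227529 ≡ 49 (mod 517)
8^16 ≡ 49^2 = 2401 ≡ 333 (mod 517)
8^32 ≡ 333^2 = 110889 ≡ 251 (mod 517)
8^64 ≡ 251^2 = 63001 ≡ 444 (mod 517)
8^128 ≡ 444^2 = 197136 ≡ 159 (mod 517)
8^256 ≡ 159^2 = 25281 ≡ 465 (mod 517)
8^512 ≡ 465^2 = 216225 ≡ 119 (mod 517)
516 = 512 + 4 in binary powers of 2.
So 8^516 ≡ 119 · 477 ≡ 410 (mod 517).
Since 410 ≠ 1, base 8 is a Fermat witness: 517 is composite.

410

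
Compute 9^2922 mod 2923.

9^1 ≡ 9 (mod 2923)
9^2 ≡ 9^2 = 81 ≡ 81 (mod 2923)
9^4 ≡ 81^2 = 6561 ≡ 715 (mod 2923)
9^8 ≡ 715^2 = 511225 ≡ 2623 (mod 2923)
9^16 ≡ 2623^2 = 6880129 ≡ 2310 (mod 2923)
9^32 ≡ 2310^2 = 5336100 ≡ 1625 (mod 2923)
9^64 ≡ 1625^2 = 2640625 ≡ 1156 (mod 2923)
9^128 ≡ 1156^2 = 1336336 ≡ 525 (mod 2923)
9^256 ≡ 525^2 = 275625 ≡ 863 (mod 2923)
9^512 ≡ 863^2 = 744769 ≡ 2327 (mod 2923)
9^1024 ≡ 2327^2 = 5414929 ≡ 1533 (mod 2923)
9^2048 ≡ 1533^2 = 2350089 ≡ 2920 (mod 2923)
2922 = 2048 + 512 + 256 + 64 + 32 + 8 + 2 in binary powers of 2.
So 9^2922 ≡ 2920 · 2327 · 863 · 1156 · 1625 · 2623 · 81 ≡ 417 (mod 2923).
Since 417 ≠ 1, base 9 is a Fermat witness: 2923 is composite.

417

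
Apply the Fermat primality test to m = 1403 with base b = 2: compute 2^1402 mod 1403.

676

2^1 ≡ 2 (mod 1403)
2^2 ≡ 2^2 = 4 ≡ 4 (mod 1403)
2^4 ≡ 4^2 = 16 ≡ 16 (mod 1403)
2^8 ≡ 16^2 = 256 ≡ 256 (mod 1403)
2^16 ≡ 256^2 = 65536 ≡ 998 (mod 1403)
2^32 ≡ 998^2 = 996004 ≡ 1277 (mod 1403)
2^64 ≡ 1277^2 = 1630729 ≡ 443 (mod 1403)
2^128 ≡ 443^2 = 196249 ≡ 1232 (mod 1403)
2^256 ≡ 1232^2 = 1517824 ≡ 1181 (mod 1403)
2^512 ≡ 1181^2 = 1394761 ≡ 179 (mod 1403)
2^1024 ≡ 179^2 = 32041 ≡ 1175 (mod 1403)
1402 = 1024 + 256 + 64 + 32 + 16 + 8 + 2 in binary powers of 2.
So 2^1402 ≡ 1175 · 1181 · 443 · 1277 · 998 · 256 · 4 ≡ 676 (mod 1403).
Since 676 ≠ 1, base 2 is a Fermat witness: 1403 is composite.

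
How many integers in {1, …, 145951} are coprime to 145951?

132192

Factor: 145951 = 13 · 103 · 109.
φ(145951) = (13−1) · (103−1) · (109−1) = 12 · 102 · 108 = 132192.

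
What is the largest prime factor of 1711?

1711 = 29 · 59
59 is prime.
So 1711 = 29 · 59; the largest prime factor is 59.

59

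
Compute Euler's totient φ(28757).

28416

Factor: 28757 = 149 · 193.
φ(28757) = (149−1) · (193−1) = 148 · 192 = 28416.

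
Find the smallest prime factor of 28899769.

71

28899769 is odd.
Digit sum 58, not divisible by 3.
Ends in 9: not divisible by 5.
7: 28899769 = 7·4128538 + 3
11: 28899769 = 11·2627251 + 8
13: 28899769 = 13·2223059 + 2
17: 28899769 = 17·1699986 + 7
19: 28899769 = 19·1521040 + 9
23: 28899769 = 23·1256511 + 16
29: 28899769 = 29·996543 + 22
31: 28899769 = 31·932250 + 19
37: 28899769 = 37·781074 + 31
41: 28899769 = 41·704872 + 17
43: 28899769 = 43·672087 + 28
47: 28899769 = 47·614888 + 33
53: 28899769 = 53·545278 + 35
59: 28899769 = 59·489826 + 35
61: 28899769 = 61·473766 + 43
67: 28899769 = 67·431339 + 56
71: 28899769 = 71·407039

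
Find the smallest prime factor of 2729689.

2729689 is odd.
Digit sum 43, not divisible by 3.
Ends in 9: not divisible by 5.
7: 2729689 = 7·389955 + 4
11: 2729689 = 11·248153 + 6
13: 2729689 = 13·209976 + 1
17: 2729689 = 17·160569 + 16
19: 2729689 = 19·143667 + 16
23: 2729689 = 23·118682 + 3
29: 2729689 = 29·94127 + 6
31: 2729689 = 31·88054 + 15
37: 2729689 = 37·73775 + 14
41: 2729689 = 41·66577 + 32
43: 2729689 = 43·63481 + 6
47: 2729689 = 47·58078 + 23
53: 2729689 = 53·51503 + 30
59: 2729689 = 59·46265 + 54
61: 2729689 = 61·44749

61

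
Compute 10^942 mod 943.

10^1 ≡ 10 (mod 943)
10^2 ≡ 10^2 = 100 ≡ 100 (mod 943)
10^4 ≡ 100^2 = 10000 ≡ 570 (mod 943)
10^8 ≡ 570^2 = 324900 ≡ 508 (mod 943)
10^16 ≡ 508^2 = 258064 ≡ 625 (mod 943)
10^32 ≡ 625^2 = 390625 ≡ 223 (mod 943)
10^64 ≡ 223^2 = 49729 ≡ 693 (mod 943)
10^128 ≡ 693^2 = 480249 ≡ 262 (mod 943)
10^256 ≡ 262^2 = 68644 ≡ 748 (mod 943)
10^512 ≡ 748^2 = 559504 ≡ 305 (mod 943)
942 = 512 + 256 + 128 + 32 + 8 + 4 + 2 in binary powers of 2.
So 10^942 ≡ 305 · 748 · 262 · 223 · 508 · 570 · 100 ≡ 469 (mod 943).
Since 469 ≠ 1, base 10 is a Fermat witness: 943 is composite.

469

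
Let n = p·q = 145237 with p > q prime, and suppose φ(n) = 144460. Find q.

φ(n) = (p−1)(q−1) = n − (p+q) + 1, so p + q = 145237 − 144460 + 1 = 778.
p and q are the roots of t² − 778t + 145237 = 0.
Discriminant: 778² − 4·145237 = 605284 − 580948 = 24336; √24336 = 156.
q = (778 − 156)/2 = 311, p = (778 + 156)/2 = 467.
Check: 311 · 467 = 145237.

311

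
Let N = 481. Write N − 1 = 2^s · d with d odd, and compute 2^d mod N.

481 − 1 = 480 = 2^5 · 15, so d = 15.
2^1 ≡ 2 (mod 481)
2^2 ≡ 2^2 = 4 ≡ 4 (mod 481)
2^4 ≡ 4^2 = 16 ≡ 16 (mod 481)
2^8 ≡ 16^2 = 256 ≡ 256 (mod 481)
15 = 8 + 4 + 2 + 1 in binary powers of 2.
So 2^15 ≡ 256 · 16 · 4 · 2 ≡ 60 (mod 481).
Squaring chain: 60 → 233 → 417 → 248 → 417; never reaches −1, so base 2 is a Miller–Rabin witness that 481 is composite.

60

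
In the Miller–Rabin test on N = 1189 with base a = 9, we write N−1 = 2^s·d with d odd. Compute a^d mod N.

91

1189 − 1 = 1188 = 2^2 · 297, so d = 297.
9^1 ≡ 9 (mod 1189)
9^2 ≡ 9^2 = 81 ≡ 81 (mod 1189)
9^4 ≡ 81^2 = 6561 ≡ 616 (mod 1189)
9^8 ≡ 616^2 = 379456 ≡ 165 (mod 1189)
9^16 ≡ 165^2 = 27225 ≡ 1067 (mod 1189)
9^32 ≡ 1067^2 = 1138489 ≡ 616 (mod 1189)
9^64 ≡ 616^2 = 379456 ≡ 165 (mod 1189)
9^128 ≡ 165^2 = 27225 ≡ 1067 (mod 1189)
9^256 ≡ 1067^2 = 1138489 ≡ 616 (mod 1189)
297 = 256 + 32 + 8 + 1 in binary powers of 2.
So 9^297 ≡ 616 · 616 · 165 · 9 ≡ 91 (mod 1189).
Squaring chain: 91 → 1147; never reaches −1, so base 9 is a Miller–Rabin witness that 1189 is composite.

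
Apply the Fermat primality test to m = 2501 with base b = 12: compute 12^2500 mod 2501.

12^1 ≡ 12 (mod 2501)
12^2 ≡ 12^2 = 144 ≡ 144 (mod 2501)
12^4 ≡ 144^2 = 20736 ≡ 728 (mod 2501)
12^8 ≡ 728^2 = 529984 ≡ 2273 (mod 2501)
12^16 ≡ 2273^2 = 5166529 ≡ 1964 (mod 2501)
12^32 ≡ 1964^2 = 3857296 ≡ 754 (mod 2501)
12^64 ≡ 754^2 = 568516 ≡ 789 (mod 2501)
12^128 ≡ 789^2 = 622521 ≡ 2273 (mod 2501)
12^256 ≡ 2273^2 = 5166529 ≡ 1964 (mod 2501)
12^512 ≡ 1964^2 = 3857296 ≡ 754 (mod 2501)
12^1024 ≡ 754^2 = 568516 ≡ 789 (mod 2501)
12^2048 ≡ 789^2 = 622521 ≡ 2273 (mod 2501)
2500 = 2048 + 256 + 128 + 64 + 4 in binary powers of 2.
So 12^2500 ≡ 2273 · 1964 · 2273 · 789 · 728 ≡ 901 (mod 2501).
Since 901 ≠ 1, base 12 is a Fermat witness: 2501 is composite.

901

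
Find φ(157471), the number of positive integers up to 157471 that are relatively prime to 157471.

Factor: 157471 = 17 · 59 · 157.
φ(157471) = (17−1) · (59−1) · (157−1) = 16 · 58 · 156 = 144768.

144768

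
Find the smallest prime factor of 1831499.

1831499 is odd.
Digit sum 35, not divisible by 3.
Ends in 9: not divisible by 5.
7: 1831499 = 7·261642 + 5
11: 1831499 = 11·166499 + 10
13: 1831499 = 13·140884 + 7
17: 1831499 = 17·107735 + 4
19: 1831499 = 19·96394 + 13
23: 1831499 = 23·79630 + 9
29: 1831499 = 29·63155 + 4
31: 1831499 = 31·59080 + 19
37: 1831499 = 37·49499 + 36
41: 1831499 = 41·44670 + 29
43: 1831499 = 43·42593

43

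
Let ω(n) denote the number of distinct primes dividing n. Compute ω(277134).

6

277134 = 2 · 138567
138567 = 3 · 46189
46189 = 11 · 4199
4199 = 13 · 323
323 = 17 · 19
277134 = 2 · 3 · 11 · 13 · 17 · 19, which has 6 distinct prime factors.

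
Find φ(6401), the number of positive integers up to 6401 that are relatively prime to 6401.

6192

Factor: 6401 = 37 · 173.
φ(6401) = (37−1) · (173−1) = 36 · 172 = 6192.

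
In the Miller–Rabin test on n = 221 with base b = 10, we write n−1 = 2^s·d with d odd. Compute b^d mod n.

221 − 1 = 220 = 2^2 · 55, so d = 55.
10^1 ≡ 10 (mod 221)
10^2 ≡ 10^2 = 100 ≡ 100 (mod 221)
10^4 ≡ 100^2 = 10000 ≡ 55 (mod 221)
10^8 ≡ 55^2 = 3025 ≡ 152 (mod 221)
10^16 ≡ 152^2 = 23104 ≡ 120 (mod 221)
10^32 ≡ 120^2 = 14400 ≡ 35 (mod 221)
55 = 32 + 16 + 4 + 2 + 1 in binary powers of 2.
So 10^55 ≡ 35 · 120 · 55 · 100 · 10 ≡ 192 (mod 221).
Squaring chain: 192 → 178; never reaches −1, so base 10 is a Miller–Rabin witness that 221 is composite.

192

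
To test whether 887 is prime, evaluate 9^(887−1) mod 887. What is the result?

9^1 ≡ 9 (mod 887)
9^2 ≡ 9^2 = 81 ≡ 81 (mod 887)
9^4 ≡ 81^2 = 6561 ≡ 352 (mod 887)
9^8 ≡ 352^2 = 123904 ≡ 611 (mod 887)
9^16 ≡ 611^2 = 373321 ≡ 781 (mod 887)
9^32 ≡ 781^2 = 609961 ≡ 592 (mod 887)
9^64 ≡ 592^2 = 350464 ≡ 99 (mod 887)
9^128 ≡ 99^2 = 9801 ≡ 44 (mod 887)
9^256 ≡ 44^2 = 1936 ≡ 162 (mod 887)
9^512 ≡ 162^2 = 26244 ≡ 521 (mod 887)
886 = 512 + 256 + 64 + 32 + 16 + 4 + 2 in binary powers of 2.
So 9^886 ≡ 521 · 162 · 99 · 592 · 781 · 352 · 81 ≡ 1 (mod 887).
Since the result is 1, base 9 gives no evidence that 887 is composite.

1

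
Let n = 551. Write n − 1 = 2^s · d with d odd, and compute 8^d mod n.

449

551 − 1 = 550 = 2^1 · 275, so d = 275.
8^1 ≡ 8 (mod 551)
8^2 ≡ 8^2 = 64 ≡ 64 (mod 551)
8^4 ≡ 64^2 = 4096 ≡ 239 (mod 551)
8^8 ≡ 239^2 = 57121 ≡ 368 (mod 551)
8^16 ≡ 368^2 = 135424 ≡ 429 (mod 551)
8^32 ≡ 429^2 = 184041 ≡ 7 (mod 551)
8^64 ≡ 7^2 = 49 ≡ 49 (mod 551)
8^128 ≡ 49^2 = 2401 ≡ 197 (mod 551)
8^256 ≡ 197^2 = 38809 ≡ 239 (mod 551)
275 = 256 + 16 + 2 + 1 in binary powers of 2.
So 8^275 ≡ 239 · 429 · 64 · 8 ≡ 449 (mod 551).
Squaring chain: 449; never reaches −1, so base 8 is a Miller–Rabin witness that 551 is composite.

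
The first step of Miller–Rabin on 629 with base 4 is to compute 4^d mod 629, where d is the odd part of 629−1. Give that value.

225

629 − 1 = 628 = 2^2 · 157, so d = 157.
4^1 ≡ 4 (mod 629)
4^2 ≡ 4^2 = 16 ≡ 16 (mod 629)
4^4 ≡ 16^2 = 256 ≡ 256 (mod 629)
4^8 ≡ 256^2 = 65536 ≡ 120 (mod 629)
4^16 ≡ 120^2 = 14400 ≡ 562 (mod 629)
4^32 ≡ 562^2 = 315844 ≡ 86 (mod 629)
4^64 ≡ 86^2 = 7396 ≡ 477 (mod 629)
4^128 ≡ 477^2 = 227529 ≡ 460 (mod 629)
157 = 128 + 16 + 8 + 4 + 1 in binary powers of 2.
So 4^157 ≡ 460 · 562 · 120 · 256 · 4 ≡ 225 (mod 629).
Squaring chain: 225 → 305; never reaches −1, so base 4 is a Miller–Rabin witness that 629 is composite.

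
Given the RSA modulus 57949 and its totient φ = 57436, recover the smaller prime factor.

167

φ(n) = (p−1)(q−1) = n − (p+q) + 1, so p + q = 57949 − 57436 + 1 = 514.
p and q are the roots of t² − 514t + 57949 = 0.
Discriminant: 514² − 4·57949 = 264196 − 231796 = 32400; √32400 = 180.
q = (514 − 180)/2 = 167, p = (514 + 180)/2 = 347.
Check: 167 · 347 = 57949.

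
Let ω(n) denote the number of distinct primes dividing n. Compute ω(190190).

6

190190 = 2 · 95095
95095 = 5 · 19019
19019 = 7 · 2717
2717 = 11 · 247
247 = 13 · 19
190190 = 2 · 5 · 7 · 11 · 13 · 19, which has 6 distinct prime factors.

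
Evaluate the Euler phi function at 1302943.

1257984

Factor: 1302943 = 43 · 157 · 193.
φ(1302943) = (43−1) · (157−1) · (193−1) = 42 · 156 · 192 = 1257984.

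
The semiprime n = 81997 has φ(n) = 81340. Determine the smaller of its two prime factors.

167

φ(n) = (p−1)(q−1) = n − (p+q) + 1, so p + q = 81997 − 81340 + 1 = 658.
p and q are the roots of t² − 658t + 81997 = 0.
Discriminant: 658² − 4·81997 = 432964 − 327988 = 104976; √104976 = 324.
q = (658 − 324)/2 = 167, p = (658 + 324)/2 = 491.
Check: 167 · 491 = 81997.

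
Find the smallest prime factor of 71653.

71653 is odd.
Digit sum 22, not divisible by 3.
Ends in 3: not divisible by 5.
7: 71653 = 7·10236 + 1
11: 71653 = 11·6513 + 10
13: 71653 = 13·5511 + 10
17: 71653 = 17·4214 + 15
19: 71653 = 19·3771 + 4
23: 71653 = 23·3115 + 8
29: 71653 = 29·2470 + 23
31: 71653 = 31·2311 + 12
37: 71653 = 37·1936 + 21
41: 71653 = 41·1747 + 26
43: 71653 = 43·1666 + 15
47: 71653 = 47·1524 + 25
53: 71653 = 53·1351 + 50
59: 71653 = 59·1214 + 27
61: 71653 = 61·1174 + 39
67: 71653 = 67·1069 + 30
71: 71653 = 71·1009 + 14
73: 71653 = 73·981 + 40
79: 71653 = 79·907

79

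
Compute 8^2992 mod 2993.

8^1 ≡ 8 (mod 2993)
8^2 ≡ 8^2 = 64 ≡ 64 (mod 2993)
8^4 ≡ 64^2 = 4096 ≡ 1103 (mod 2993)
8^8 ≡ 1103^2 = 1216609 ≡ 1451 (mod 2993)
8^16 ≡ 1451^2 = 2105401 ≡ 1322 (mod 2993)
8^32 ≡ 1322^2 = 1747684 ≡ 2765 (mod 2993)
8^64 ≡ 2765^2 = 7645225 ≡ 1103 (mod 2993)
8^128 ≡ 1103^2 = 1216609 ≡ 1451 (mod 2993)
8^256 ≡ 1451^2 = 2105401 ≡ 1322 (mod 2993)
8^512 ≡ 1322^2 = 1747684 ≡ 2765 (mod 2993)
8^1024 ≡ 2765^2 = 7645225 ≡ 1103 (mod 2993)
8^2048 ≡ 1103^2 = 1216609 ≡ 1451 (mod 2993)
2992 = 2048 + 512 + 256 + 128 + 32 + 16 in binary powers of 2.
So 8^2992 ≡ 1451 · 2765 · 1322 · 1451 · 2765 · 1322 ≡ 592 (mod 2993).
Since 592 ≠ 1, base 8 is a Fermat witness: 2993 is composite.

592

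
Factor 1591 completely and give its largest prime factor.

1591 = 37 · 43
43 is prime.
So 1591 = 37 · 43; the largest prime factor is 43.

43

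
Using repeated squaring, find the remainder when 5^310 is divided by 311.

1

5^1 ≡ 5 (mod 311)
5^2 ≡ 5^2 = 25 ≡ 25 (mod 311)
5^4 ≡ 25^2 = 625 ≡ 3 (mod 311)
5^8 ≡ 3^2 = 9 ≡ 9 (mod 311)
5^16 ≡ 9^2 = 81 ≡ 81 (mod 311)
5^32 ≡ 81^2 = 6561 ≡ 30 (mod 311)
5^64 ≡ 30^2 = 900 ≡ 278 (mod 311)
5^128 ≡ 278^2 = 77284 ≡ 156 (mod 311)
5^256 ≡ 156^2 = 24336 ≡ 78 (mod 311)
310 = 256 + 32 + 16 + 4 + 2 in binary powers of 2.
So 5^310 ≡ 78 · 30 · 81 · 3 · 25 ≡ 1 (mod 311).
Since the result is 1, base 5 gives no evidence that 311 is composite.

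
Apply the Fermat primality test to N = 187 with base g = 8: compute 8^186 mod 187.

8^1 ≡ 8 (mod 187)
8^2 ≡ 8^2 = 64 ≡ 64 (mod 187)
8^4 ≡ 64^2 = 4096 ≡ 169 (mod 187)
8^8 ≡ 169^2 = 28561 ≡ 137 (mod 187)
8^16 ≡ 137^2 = 18769 ≡ 69 (mod 187)
8^32 ≡ 69^2 = 4761 ≡ 86 (mod 187)
8^64 ≡ 86^2 = 7396 ≡ 103 (mod 187)
8^128 ≡ 103^2 = 10609 ≡ 137 (mod 187)
186 = 128 + 32 + 16 + 8 + 2 in binary powers of 2.
So 8^186 ≡ 137 · 86 · 69 · 137 · 64 ≡ 47 (mod 187).
Since 47 ≠ 1, base 8 is a Fermat witness: 187 is composite.

47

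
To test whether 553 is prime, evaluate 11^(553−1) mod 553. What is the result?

11^1 ≡ 11 (mod 553)
11^2 ≡ 11^2 = 121 ≡ 121 (mod 553)
11^4 ≡ 121^2 = 14641 ≡ 263 (mod 553)
11^8 ≡ 263^2 = 69169 ≡ 44 (mod 553)
11^16 ≡ 44^2 = 1936 ≡ 277 (mod 553)
11^32 ≡ 277^2 = 76729 ≡ 415 (mod 553)
11^64 ≡ 415^2 = 172225 ≡ 242 (mod 553)
11^128 ≡ 242^2 = 58564 ≡ 499 (mod 553)
11^256 ≡ 499^2 = 249001 ≡ 151 (mod 553)
11^512 ≡ 151^2 = 22801 ≡ 128 (mod 553)
552 = 512 + 32 + 8 in binary powers of 2.
So 11^552 ≡ 128 · 415 · 44 ≡ 302 (mod 553).
Since 302 ≠ 1, base 11 is a Fermat witness: 553 is composite.

302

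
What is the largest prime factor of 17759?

17759 = 7 · 2537
2537 = 43 · 59
59 is prime.
So 17759 = 7 · 43 · 59; the largest prime factor is 59.

59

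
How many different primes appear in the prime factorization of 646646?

646646 = 2 · 323323
323323 = 7 · 46189
46189 = 11 · 4199
4199 = 13 · 323
323 = 17 · 19
646646 = 2 · 7 · 11 · 13 · 17 · 19, which has 6 distinct prime factors.

6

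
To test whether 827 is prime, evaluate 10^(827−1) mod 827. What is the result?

1

10^1 ≡ 10 (mod 827)
10^2 ≡ 10^2 = 100 ≡ 100 (mod 827)
10^4 ≡ 100^2 = 10000 ≡ 76 (mod 827)
10^8 ≡ 76^2 = 5776 ≡ 814 (mod 827)
10^16 ≡ 814^2 = 662596 ≡ 169 (mod 827)
10^32 ≡ 169^2 = 28561 ≡ 443 (mod 827)
10^64 ≡ 443^2 = 196249 ≡ 250 (mod 827)
10^128 ≡ 250^2 = 62500 ≡ 475 (mod 827)
10^256 ≡ 475^2 = 225625 ≡ 681 (mod 827)
10^512 ≡ 681^2 = 463761 ≡ 641 (mod 827)
826 = 512 + 256 + 32 + 16 + 8 + 2 in binary powers of 2.
So 10^826 ≡ 641 · 681 · 443 · 169 · 814 · 100 ≡ 1 (mod 827).
Since the result is 1, base 10 gives no evidence that 827 is composite.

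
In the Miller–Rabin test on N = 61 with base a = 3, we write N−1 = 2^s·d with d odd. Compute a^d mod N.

61 − 1 = 60 = 2^2 · 15, so d = 15.
3^1 ≡ 3 (mod 61)
3^2 ≡ 3^2 = 9 ≡ 9 (mod 61)
3^4 ≡ 9^2 = 81 ≡ 20 (mod 61)
3^8 ≡ 20^2 = 400 ≡ 34 (mod 61)
15 = 8 + 4 + 2 + 1 in binary powers of 2.
So 3^15 ≡ 34 · 20 · 9 · 3 ≡ 60 (mod 61).
Since 3^d ≡ 60 (mod 61), base 3 does not prove 61 composite.

60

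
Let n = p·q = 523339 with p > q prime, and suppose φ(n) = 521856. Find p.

907

φ(n) = (p−1)(q−1) = n − (p+q) + 1, so p + q = 523339 − 521856 + 1 = 1484.
p and q are the roots of t² − 1484t + 523339 = 0.
Discriminant: 1484² − 4·523339 = 2202256 − 2093356 = 108900; √108900 = 330.
q = (1484 − 330)/2 = 577, p = (1484 + 330)/2 = 907.
Check: 577 · 907 = 523339.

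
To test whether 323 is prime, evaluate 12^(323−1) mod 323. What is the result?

178

12^1 ≡ 12 (mod 323)
12^2 ≡ 12^2 = 144 ≡ 144 (mod 323)
12^4 ≡ 144^2 = 20736 ≡ 64 (mod 323)
12^8 ≡ 64^2 = 4096 ≡ 220 (mod 323)
12^16 ≡ 220^2 = 48400 ≡ 273 (mod 323)
12^32 ≡ 273^2 = 74529 ≡ 239 (mod 323)
12^64 ≡ 239^2 = 57121 ≡ 273 (mod 323)
12^128 ≡ 273^2 = 74529 ≡ 239 (mod 323)
12^256 ≡ 239^2 = 57121 ≡ 273 (mod 323)
322 = 256 + 64 + 2 in binary powers of 2.
So 12^322 ≡ 273 · 273 · 144 ≡ 178 (mod 323).
Since 178 ≠ 1, base 12 is a Fermat witness: 323 is composite.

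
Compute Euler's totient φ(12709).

12460

Factor: 12709 = 71 · 179.
φ(12709) = (71−1) · (179−1) = 70 · 178 = 12460.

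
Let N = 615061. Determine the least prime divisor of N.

29

615061 is odd.
Digit sum 19, not divisible by 3.
Ends in 1: not divisible by 5.
7: 615061 = 7·87865 + 6
11: 615061 = 11·55914 + 7
13: 615061 = 13·47312 + 5
17: 615061 = 17·36180 + 1
19: 615061 = 19·32371 + 12
23: 615061 = 23·26741 + 18
29: 615061 = 29·21209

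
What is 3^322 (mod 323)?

264

3^1 ≡ 3 (mod 323)
3^2 ≡ 3^2 = 9 ≡ 9 (mod 323)
3^4 ≡ 9^2 = 81 ≡ 81 (mod 323)
3^8 ≡ 81^2 = 6561 ≡ 101 (mod 323)
3^16 ≡ 101^2 = 10201 ≡ 188 (mod 323)
3^32 ≡ 188^2 = 35344 ≡ 137 (mod 323)
3^64 ≡ 137^2 = 18769 ≡ 35 (mod 323)
3^128 ≡ 35^2 = 1225 ≡ 256 (mod 323)
3^256 ≡ 256^2 = 65536 ≡ 290 (mod 323)
322 = 256 + 64 + 2 in binary powers of 2.
So 3^322 ≡ 290 · 35 · 9 ≡ 264 (mod 323).
Since 264 ≠ 1, base 3 is a Fermat witness: 323 is composite.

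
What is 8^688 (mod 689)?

248

8^1 ≡ 8 (mod 689)
8^2 ≡ 8^2 = 64 ≡ 64 (mod 689)
8^4 ≡ 64^2 = 4096 ≡ 651 (mod 689)
8^8 ≡ 651^2 = 423801 ≡ 66 (mod 689)
8^16 ≡ 66^2 = 4356 ≡ 222 (mod 689)
8^32 ≡ 222^2 = 49284 ≡ 365 (mod 689)
8^64 ≡ 365^2 = 133225 ≡ 248 (mod 689)
8^128 ≡ 248^2 = 61504 ≡ 183 (mod 689)
8^256 ≡ 183^2 = 33489 ≡ 417 (mod 689)
8^512 ≡ 417^2 = 173889 ≡ 261 (mod 689)
688 = 512 + 128 + 32 + 16 in binary powers of 2.
So 8^688 ≡ 261 · 183 · 365 · 222 ≡ 248 (mod 689).
Since 248 ≠ 1, base 8 is a Fermat witness: 689 is composite.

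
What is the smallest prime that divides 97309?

97309 is odd.
Digit sum 28, not divisible by 3.
Ends in 9: not divisible by 5.
7: 97309 = 7·13901 + 2
11: 97309 = 11·8846 + 3
13: 97309 = 13·7485 + 4
17: 97309 = 17·5724 + 1
19: 97309 = 19·5121 + 10
23: 97309 = 23·4230 + 19
29: 97309 = 29·3355 + 14
31: 97309 = 31·3139

31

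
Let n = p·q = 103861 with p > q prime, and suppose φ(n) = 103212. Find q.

283

φ(n) = (p−1)(q−1) = n − (p+q) + 1, so p + q = 103861 − 103212 + 1 = 650.
p and q are the roots of t² − 650t + 103861 = 0.
Discriminant: 650² − 4·103861 = 422500 − 415444 = 7056; √7056 = 84.
q = (650 − 84)/2 = 283, p = (650 + 84)/2 = 367.
Check: 283 · 367 = 103861.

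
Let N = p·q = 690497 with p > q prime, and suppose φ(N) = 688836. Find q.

823

φ(n) = (p−1)(q−1) = n − (p+q) + 1, so p + q = 690497 − 688836 + 1 = 1662.
p and q are the roots of t² − 1662t + 690497 = 0.
Discriminant: 1662² − 4·690497 = 2762244 − 2761988 = 256; √256 = 16.
q = (1662 − 16)/2 = 823, p = (1662 + 16)/2 = 839.
Check: 823 · 839 = 690497.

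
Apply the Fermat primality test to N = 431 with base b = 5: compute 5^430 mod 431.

1

5^1 ≡ 5 (mod 431)
5^2 ≡ 5^2 = 25 ≡ 25 (mod 431)
5^4 ≡ 25^2 = 625 ≡ 194 (mod 431)
5^8 ≡ 194^2 = 37636 ≡ 139 (mod 431)
5^16 ≡ 139^2 = 19321 ≡ 357 (mod 431)
5^32 ≡ 357^2 = 127449 ≡ 304 (mod 431)
5^64 ≡ 304^2 = 92416 ≡ 182 (mod 431)
5^128 ≡ 182^2 = 33124 ≡ 368 (mod 431)
5^256 ≡ 368^2 = 135424 ≡ 90 (mod 431)
430 = 256 + 128 + 32 + 8 + 4 + 2 in binary powers of 2.
So 5^430 ≡ 90 · 368 · 304 · 139 · 194 · 25 ≡ 1 (mod 431).
Since the result is 1, base 5 gives no evidence that 431 is composite.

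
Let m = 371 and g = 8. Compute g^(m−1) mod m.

8^1 ≡ 8 (mod 371)
8^2 ≡ 8^2 = 64 ≡ 64 (mod 371)
8^4 ≡ 64^2 = 4096 ≡ 15 (mod 371)
8^8 ≡ 15^2 = 225 ≡ 225 (mod 371)
8^16 ≡ 225^2 = 50625 ≡ 169 (mod 371)
8^32 ≡ 169^2 = 28561 ≡ 365 (mod 371)
8^64 ≡ 365^2 = 133225 ≡ 36 (mod 371)
8^128 ≡ 36^2 = 1296 ≡ 183 (mod 371)
8^256 ≡ 183^2 = 33489 ≡ 99 (mod 371)
370 = 256 + 64 + 32 + 16 + 2 in binary powers of 2.
So 8^370 ≡ 99 · 36 · 365 · 169 · 64 ≡ 218 (mod 371).
Since 218 ≠ 1, base 8 is a Fermat witness: 371 is composite.

218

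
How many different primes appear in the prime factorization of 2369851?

2369851 = 11 · 215441
215441 = 17 · 12673
12673 = 19 · 667
667 = 23 · 29
2369851 = 11 · 17 · 19 · 23 · 29, which has 5 distinct prime factors.

5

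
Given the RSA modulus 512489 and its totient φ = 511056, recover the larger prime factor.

757

φ(n) = (p−1)(q−1) = n − (p+q) + 1, so p + q = 512489 − 511056 + 1 = 1434.
p and q are the roots of t² − 1434t + 512489 = 0.
Discriminant: 1434² − 4·512489 = 2056356 − 2049956 = 6400; √6400 = 80.
q = (1434 − 80)/2 = 677, p = (1434 + 80)/2 = 757.
Check: 677 · 757 = 512489.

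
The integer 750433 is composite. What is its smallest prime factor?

750433 is odd.
Digit sum 22, not divisible by 3.
Ends in 3: not divisible by 5.
7: 750433 = 7·107204 + 5
11: 750433 = 11·68221 + 2
13: 750433 = 13·57725 + 8
17: 750433 = 17·44143 + 2
19: 750433 = 19·39496 + 9
23: 750433 = 23·32627 + 12
29: 750433 = 29·25877

29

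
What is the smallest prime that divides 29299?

83

29299 is odd.
Digit sum 31, not divisible by 3.
Ends in 9: not divisible by 5.
7: 29299 = 7·4185 + 4
11: 29299 = 11·2663 + 6
13: 29299 = 13·2253 + 10
17: 29299 = 17·1723 + 8
19: 29299 = 19·1542 + 1
23: 29299 = 23·1273 + 20
29: 29299 = 29·1010 + 9
31: 29299 = 31·945 + 4
37: 29299 = 37·791 + 32
41: 29299 = 41·714 + 25
43: 29299 = 43·681 + 16
47: 29299 = 47·623 + 18
53: 29299 = 53·552 + 43
59: 29299 = 59·496 + 35
61: 29299 = 61·480 + 19
67: 29299 = 67·437 + 20
71: 29299 = 71·412 + 47
73: 29299 = 73·401 + 26
79: 29299 = 79·370 + 69
83: 29299 = 83·353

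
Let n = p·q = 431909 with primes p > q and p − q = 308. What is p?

Since p = q + 308, we have 431909 = q(q + 308), so q² + 308q − 431909 = 0.
Discriminant: 308² + 4·431909 = 94864 + 1727636 = 1822500; √1822500 = 1350.
q = (−308 + 1350)/2 = 521, and p = q + 308 = 829.
Check: 521 · 829 = 431909.

829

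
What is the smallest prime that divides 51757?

51757 is odd.
Digit sum 25, not divisible by 3.
Ends in 7: not divisible by 5.
7: 51757 = 7·7393 + 6
11: 51757 = 11·4705 + 2
13: 51757 = 13·3981 + 4
17: 51757 = 17·3044 + 9
19: 51757 = 19·2724 + 1
23: 51757 = 23·2250 + 7
29: 51757 = 29·1784 + 21
31: 51757 = 31·1669 + 18
37: 51757 = 37·1398 + 31
41: 51757 = 41·1262 + 15
43: 51757 = 43·1203 + 28
47: 51757 = 47·1101 + 10
53: 51757 = 53·976 + 29
59: 51757 = 59·877 + 14
61: 51757 = 61·848 + 29
67: 51757 = 67·772 + 33
71: 51757 = 71·728 + 69
73: 51757 = 73·709

73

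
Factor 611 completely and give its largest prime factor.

47

611 = 13 · 47
47 is prime.
So 611 = 13 · 47; the largest prime factor is 47.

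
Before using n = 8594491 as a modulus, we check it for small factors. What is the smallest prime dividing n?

8594491 is odd.
Digit sum 40, not divisible by 3.
Ends in 1: not divisible by 5.
7: 8594491 = 7·1227784 + 3
11: 8594491 = 11·781317 + 4
13: 8594491 = 13·661114 + 9
17: 8594491 = 17·505558 + 5
19: 8594491 = 19·452341 + 12
23: 8594491 = 23·373673 + 12
29: 8594491 = 29·296361 + 22
31: 8594491 = 31·277241 + 20
37: 8594491 = 37·232283 + 20
41: 8594491 = 41·209621 + 30
43: 8594491 = 43·199871 + 38
47: 8594491 = 47·182861 + 24
53: 8594491 = 53·162160 + 11
59: 8594491 = 59·145669 + 20
61: 8594491 = 61·140893 + 18
67: 8594491 = 67·128275 + 66
71: 8594491 = 71·121049 + 12
73: 8594491 = 73·117732 + 55
79: 8594491 = 79·108791 + 2
83: 8594491 = 83·103548 + 7
89: 8594491 = 89·96567 + 28
97: 8594491 = 97·88603

97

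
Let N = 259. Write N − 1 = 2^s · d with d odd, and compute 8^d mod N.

259 − 1 = 258 = 2^1 · 129, so d = 129.
8^1 ≡ 8 (mod 259)
8^2 ≡ 8^2 = 64 ≡ 64 (mod 259)
8^4 ≡ 64^2 = 4096 ≡ 211 (mod 259)
8^8 ≡ 211^2 = 44521 ≡ 232 (mod 259)
8^16 ≡ 232^2 = 53824 ≡ 211 (mod 259)
8^32 ≡ 211^2 = 44521 ≡ 232 (mod 259)
8^64 ≡ 232^2 = 53824 ≡ 211 (mod 259)
8^128 ≡ 211^2 = 44521 ≡ 232 (mod 259)
129 = 128 + 1 in binary powers of 2.
So 8^129 ≡ 232 · 8 ≡ 43 (mod 259).
Squaring chain: 43; never reaches −1, so base 8 is a Miller–Rabin witness that 259 is composite.

43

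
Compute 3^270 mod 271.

1

3^1 ≡ 3 (mod 271)
3^2 ≡ 3^2 = 9 ≡ 9 (mod 271)
3^4 ≡ 9^2 = 81 ≡ 81 (mod 271)
3^8 ≡ 81^2 = 6561 ≡ 57 (mod 271)
3^16 ≡ 57^2 = 3249 ≡ 268 (mod 271)
3^32 ≡ 268^2 = 71824 ≡ 9 (mod 271)
3^64 ≡ 9^2 = 81 ≡ 81 (mod 271)
3^128 ≡ 81^2 = 6561 ≡ 57 (mod 271)
3^256 ≡ 57^2 = 3249 ≡ 268 (mod 271)
270 = 256 + 8 + 4 + 2 in binary powers of 2.
So 3^270 ≡ 268 · 57 · 81 · 9 ≡ 1 (mod 271).
Since the result is 1, base 3 gives no evidence that 271 is composite.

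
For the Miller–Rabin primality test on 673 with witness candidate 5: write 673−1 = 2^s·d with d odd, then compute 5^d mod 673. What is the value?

673 − 1 = 672 = 2^5 · 21, so d = 21.
5^1 ≡ 5 (mod 673)
5^2 ≡ 5^2 = 25 ≡ 25 (mod 673)
5^4 ≡ 25^2 = 625 ≡ 625 (mod 673)
5^8 ≡ 625^2 = 390625 ≡ 285 (mod 673)
5^16 ≡ 285^2 = 81225 ≡ 465 (mod 673)
21 = 16 + 4 + 1 in binary powers of 2.
So 5^21 ≡ 465 · 625 · 5 ≡ 118 (mod 673).
Squaring chain: 118 → 464 → 609 → 58 → 672; reaches −1, so base 5 does not prove 673 composite.

118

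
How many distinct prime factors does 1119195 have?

6

1119195 = 3^2 · 124355
124355 = 5 · 24871
24871 = 7 · 3553
3553 = 11 · 323
323 = 17 · 19
1119195 = 3^2 · 5 · 7 · 11 · 17 · 19, which has 6 distinct prime factors.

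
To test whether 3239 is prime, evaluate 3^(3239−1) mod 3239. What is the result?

155

3^1 ≡ 3 (mod 3239)
3^2 ≡ 3^2 = 9 ≡ 9 (mod 3239)
3^4 ≡ 9^2 = 81 ≡ 81 (mod 3239)
3^8 ≡ 81^2 = 6561 ≡ 83 (mod 3239)
3^16 ≡ 83^2 = 6889 ≡ 411 (mod 3239)
3^32 ≡ 411^2 = 168921 ≡ 493 (mod 3239)
3^64 ≡ 493^2 = 243049 ≡ 124 (mod 3239)
3^128 ≡ 124^2 = 15376 ≡ 2420 (mod 3239)
3^256 ≡ 2420^2 = 5856400 ≡ 288 (mod 3239)
3^512 ≡ 288^2 = 82944 ≡ 1969 (mod 3239)
3^1024 ≡ 1969^2 = 3876961 ≡ 3117 (mod 3239)
3^2048 ≡ 3117^2 = 9715689 ≡ 1928 (mod 3239)
3238 = 2048 + 1024 + 128 + 32 + 4 + 2 in binary powers of 2.
So 3^3238 ≡ 1928 · 3117 · 2420 · 493 · 81 · 9 ≡ 155 (mod 3239).
Since 155 ≠ 1, base 3 is a Fermat witness: 3239 is composite.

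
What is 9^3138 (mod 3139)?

9^1 ≡ 9 (mod 3139)
9^2 ≡ 9^2 = 81 ≡ 81 (mod 3139)
9^4 ≡ 81^2 = 6561 ≡ 283 (mod 3139)
9^8 ≡ 283^2 = 80089 ≡ 1614 (mod 3139)
9^16 ≡ 1614^2 = 2604996 ≡ 2765 (mod 3139)
9^32 ≡ 2765^2 = 7645225 ≡ 1760 (mod 3139)
9^64 ≡ 1760^2 = 3097600 ≡ 2546 (mod 3139)
9^128 ≡ 2546^2 = 6482116 ≡ 81 (mod 3139)
9^256 ≡ 81^2 = 6561 ≡ 283 (mod 3139)
9^512 ≡ 283^2 = 80089 ≡ 1614 (mod 3139)
9^1024 ≡ 1614^2 = 2604996 ≡ 2765 (mod 3139)
9^2048 ≡ 2765^2 = 7645225 ≡ 1760 (mod 3139)
3138 = 2048 + 1024 + 64 + 2 in binary powers of 2.
So 9^3138 ≡ 1760 · 2765 · 2546 · 81 ≡ 293 (mod 3139).
Since 293 ≠ 1, base 9 is a Fermat witness: 3139 is composite.

293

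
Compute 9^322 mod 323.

9^1 ≡ 9 (mod 323)
9^2 ≡ 9^2 = 81 ≡ 81 (mod 323)
9^4 ≡ 81^2 = 6561 ≡ 101 (mod 323)
9^8 ≡ 101^2 = 10201 ≡ 188 (mod 323)
9^16 ≡ 188^2 = 35344 ≡ 137 (mod 323)
9^32 ≡ 137^2 = 18769 ≡ 35 (mod 323)
9^64 ≡ 35^2 = 1225 ≡ 256 (mod 323)
9^128 ≡ 256^2 = 65536 ≡ 290 (mod 323)
9^256 ≡ 290^2 = 84100 ≡ 120 (mod 323)
322 = 256 + 64 + 2 in binary powers of 2.
So 9^322 ≡ 120 · 256 · 81 ≡ 251 (mod 323).
Since 251 ≠ 1, base 9 is a Fermat witness: 323 is composite.

251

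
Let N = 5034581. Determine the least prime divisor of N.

67

5034581 is odd.
Digit sum 26, not divisible by 3.
Ends in 1: not divisible by 5.
7: 5034581 = 7·719225 + 6
11: 5034581 = 11·457689 + 2
13: 5034581 = 13·387275 + 6
17: 5034581 = 17·296151 + 14
19: 5034581 = 19·264977 + 18
23: 5034581 = 23·218894 + 19
29: 5034581 = 29·173606 + 7
31: 5034581 = 31·162405 + 26
37: 5034581 = 37·136069 + 28
41: 5034581 = 41·122794 + 27
43: 5034581 = 43·117083 + 12
47: 5034581 = 47·107118 + 35
53: 5034581 = 53·94992 + 5
59: 5034581 = 59·85331 + 52
61: 5034581 = 61·82534 + 7
67: 5034581 = 67·75143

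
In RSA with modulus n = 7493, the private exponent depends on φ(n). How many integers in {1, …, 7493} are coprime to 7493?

Factor: 7493 = 59 · 127.
φ(7493) = (59−1) · (127−1) = 58 · 126 = 7308.

7308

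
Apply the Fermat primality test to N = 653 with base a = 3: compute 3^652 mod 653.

1

3^1 ≡ 3 (mod 653)
3^2 ≡ 3^2 = 9 ≡ 9 (mod 653)
3^4 ≡ 9^2 = 81 ≡ 81 (mod 653)
3^8 ≡ 81^2 = 6561 ≡ 31 (mod 653)
3^16 ≡ 31^2 = 961 ≡ 308 (mod 653)
3^32 ≡ 308^2 = 94864 ≡ 179 (mod 653)
3^64 ≡ 179^2 = 32041 ≡ 44 (mod 653)
3^128 ≡ 44^2 = 1936 ≡ 630 (mod 653)
3^256 ≡ 630^2 = 396900 ≡ 529 (mod 653)
3^512 ≡ 529^2 = 279841 ≡ 357 (mod 653)
652 = 512 + 128 + 8 + 4 in binary powers of 2.
So 3^652 ≡ 357 · 630 · 31 · 81 ≡ 1 (mod 653).
Since the result is 1, base 3 gives no evidence that 653 is composite.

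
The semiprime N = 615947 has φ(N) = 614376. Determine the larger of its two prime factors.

φ(n) = (p−1)(q−1) = n − (p+q) + 1, so p + q = 615947 − 614376 + 1 = 1572.
p and q are the roots of t² − 1572t + 615947 = 0.
Discriminant: 1572² − 4·615947 = 2471184 − 2463788 = 7396; √7396 = 86.
q = (1572 − 86)/2 = 743, p = (1572 + 86)/2 = 829.
Check: 743 · 829 = 615947.

829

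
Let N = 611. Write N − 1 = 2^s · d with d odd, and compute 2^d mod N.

487

611 − 1 = 610 = 2^1 · 305, so d = 305.
2^1 ≡ 2 (mod 611)
2^2 ≡ 2^2 = 4 ≡ 4 (mod 611)
2^4 ≡ 4^2 = 16 ≡ 16 (mod 611)
2^8 ≡ 16^2 = 256 ≡ 256 (mod 611)
2^16 ≡ 256^2 = 65536 ≡ 159 (mod 611)
2^32 ≡ 159^2 = 25281 ≡ 230 (mod 611)
2^64 ≡ 230^2 = 52900 ≡ 354 (mod 611)
2^128 ≡ 354^2 = 125316 ≡ 61 (mod 611)
2^256 ≡ 61^2 = 3721 ≡ 55 (mod 611)
305 = 256 + 32 + 16 + 1 in binary powers of 2.
So 2^305 ≡ 55 · 230 · 159 · 2 ≡ 487 (mod 611).
Squaring chain: 487; never reaches −1, so base 2 is a Miller–Rabin witness that 611 is composite.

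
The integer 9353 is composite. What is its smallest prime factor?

9353 is odd.
Digit sum 20, not divisible by 3.
Ends in 3: not divisible by 5.
7: 9353 = 7·1336 + 1
11: 9353 = 11·850 + 3
13: 9353 = 13·719 + 6
17: 9353 = 17·550 + 3
19: 9353 = 19·492 + 5
23: 9353 = 23·406 + 15
29: 9353 = 29·322 + 15
31: 9353 = 31·301 + 22
37: 9353 = 37·252 + 29
41: 9353 = 41·228 + 5
43: 9353 = 43·217 + 22
47: 9353 = 47·199

47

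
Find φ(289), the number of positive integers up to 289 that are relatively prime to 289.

272

Factor: 289 = 17^2.
φ(289) = 17^1·(17−1) = 272.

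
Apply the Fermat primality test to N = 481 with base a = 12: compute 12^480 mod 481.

12^1 ≡ 12 (mod 481)
12^2 ≡ 12^2 = 144 ≡ 144 (mod 481)
12^4 ≡ 144^2 = 20736 ≡ 53 (mod 481)
12^8 ≡ 53^2 = 2809 ≡ 404 (mod 481)
12^16 ≡ 404^2 = 163216 ≡ 157 (mod 481)
12^32 ≡ 157^2 = 24649 ≡ 118 (mod 481)
12^64 ≡ 118^2 = 13924 ≡ 456 (mod 481)
12^128 ≡ 456^2 = 207936 ≡ 144 (mod 481)
12^256 ≡ 144^2 = 20736 ≡ 53 (mod 481)
480 = 256 + 128 + 64 + 32 in binary powers of 2.
So 12^480 ≡ 53 · 144 · 456 · 118 ≡ 248 (mod 481).
Since 248 ≠ 1, base 12 is a Fermat witness: 481 is composite.

248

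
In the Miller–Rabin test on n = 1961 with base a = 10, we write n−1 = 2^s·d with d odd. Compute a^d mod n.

1210

1961 − 1 = 1960 = 2^3 · 245, so d = 245.
10^1 ≡ 10 (mod 1961)
10^2 ≡ 10^2 = 100 ≡ 100 (mod 1961)
10^4 ≡ 100^2 = 10000 ≡ 195 (mod 1961)
10^8 ≡ 195^2 = 38025 ≡ 766 (mod 1961)
10^16 ≡ 766^2 = 586756 ≡ 417 (mod 1961)
10^32 ≡ 417^2 = 173889 ≡ 1321 (mod 1961)
10^64 ≡ 1321^2 = 1745041 ≡ 1712 (mod 1961)
10^128 ≡ 1712^2 = 2930944 ≡ 1210 (mod 1961)
245 = 128 + 64 + 32 + 16 + 4 + 1 in binary powers of 2.
So 10^245 ≡ 1210 · 1712 · 1321 · 417 · 195 · 10 ≡ 1210 (mod 1961).
Squaring chain: 1210 → 1194 → 1950; never reaches −1, so base 10 is a Miller–Rabin witness that 1961 is composite.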